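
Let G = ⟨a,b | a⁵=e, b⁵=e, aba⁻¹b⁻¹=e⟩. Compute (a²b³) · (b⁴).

Compute (a²b³) · (b⁴) by multiplying left to right and reducing via the relations at each step:
  (a²b³) · b⁴ = a²b²

Answer: a²b²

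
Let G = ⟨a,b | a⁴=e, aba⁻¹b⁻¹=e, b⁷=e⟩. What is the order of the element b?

Compute successive powers until reaching e:
  b¹ = b, b² = b², b³ = b³, b⁴ = b⁴, b⁵ = b⁵, b⁶ = b⁶, b⁷ = e.
The smallest positive k with bᵏ = e is 7.

Answer: 7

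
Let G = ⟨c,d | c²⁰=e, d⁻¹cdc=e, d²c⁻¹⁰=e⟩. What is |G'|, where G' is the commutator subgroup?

G' = [G, G] is generated by all commutators. The generator-pair commutators are: [c, d] = c².
The subgroup they normally generate is {e, c², c⁴, c⁶, c⁸, c¹⁰, c¹², c¹⁴, c¹⁶, c¹⁸}, of order 10.
Check: |G/G'| = 40/10 = 4 is the order of the abelianisation.

Answer: 10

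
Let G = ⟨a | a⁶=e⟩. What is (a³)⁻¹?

The order of (a³) is 2 (smallest k with (a³)ᵏ = e), so (a³)⁻¹ = (a³)¹ = a³.
Check: (a³) · (a³) → (a³) · a³ = e, giving e as required.

Answer: a³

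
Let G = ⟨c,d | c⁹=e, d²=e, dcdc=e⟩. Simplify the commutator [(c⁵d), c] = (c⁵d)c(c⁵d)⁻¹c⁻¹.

[(c⁵d), c] = (c⁵d)·c·(c⁵d)⁻¹·c⁻¹.
  (c⁵d) · c = c⁴d
  (c⁴d) · (c⁵d) = c⁸
  (c⁸) · (c⁸) = c⁷

Answer: c⁷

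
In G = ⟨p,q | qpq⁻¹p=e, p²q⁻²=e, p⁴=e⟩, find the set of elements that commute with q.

⟨q⟩ ⊆ C_G(q) since powers of q commute with q; so |C_G(q)| ≥ |⟨q⟩| = 4.
By orbit–stabilizer, |C_G(q)| = |G| / |conj. class of q| = 8 / 2 = 4.
The 4 elements commuting with q are {e, p², q, q⁻¹}.

Answer: {e, p², q, q⁻¹}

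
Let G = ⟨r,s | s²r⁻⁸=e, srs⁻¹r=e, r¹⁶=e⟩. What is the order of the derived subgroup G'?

G' = [G, G] is generated by all commutators. The generator-pair commutators are: [r, s] = r².
The subgroup they normally generate is {e, r², r⁴, r⁶, r⁸, r¹⁰, r¹², r¹⁴}, of order 8.
Check: |G/G'| = 32/8 = 4 is the order of the abelianisation.

Answer: 8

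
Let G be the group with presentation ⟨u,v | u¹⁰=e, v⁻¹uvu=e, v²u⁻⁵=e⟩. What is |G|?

Enumerate words in the generators, reducing via the relations: the distinct elements are
  {e, u, v, uv, u², u³, u⁴, u⁵, u⁶, u⁷, u⁸, u⁹, u²v, u³v, u⁴v, v⁻¹, uv⁻¹, u²v⁻¹, u³v⁻¹, u⁴v⁻¹}.
No further products give new elements, so |G| = 20.

Answer: 20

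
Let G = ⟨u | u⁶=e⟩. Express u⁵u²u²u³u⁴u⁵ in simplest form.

Multiply left to right, reducing at each step:
  (u⁵) · u² = u
  u · u² = u³
  (u³) · u³ = e
  e · u⁴ = u⁴
  (u⁴) · u⁵ = u³

Answer: u³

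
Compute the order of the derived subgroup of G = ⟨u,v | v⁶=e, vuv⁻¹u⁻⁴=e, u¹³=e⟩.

G' = [G, G] is generated by all commutators. The generator-pair commutators are: [u, v] = u¹⁰.
The subgroup they normally generate is {e, u, u², u³, u⁴, u⁵, u⁶, u⁷, u⁸, u⁹, u¹⁰, u¹¹, u¹²}, of order 13.
Check: |G/G'| = 78/13 = 6 is the order of the abelianisation.

Answer: 13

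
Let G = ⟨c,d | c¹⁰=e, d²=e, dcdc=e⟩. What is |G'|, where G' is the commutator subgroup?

G' = [G, G] is generated by all commutators. The generator-pair commutators are: [c, d] = c².
The subgroup they normally generate is {e, c², c⁴, c⁶, c⁸}, of order 5.
Check: |G/G'| = 20/5 = 4 is the order of the abelianisation.

Answer: 5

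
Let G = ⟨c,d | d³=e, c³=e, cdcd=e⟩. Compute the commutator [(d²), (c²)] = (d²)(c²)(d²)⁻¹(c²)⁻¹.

[(d²), (c²)] = (d²)·(c²)·(d²)⁻¹·(c²)⁻¹.
  (d²) · (c²) = cd
  (cd) · d = cd²
  (cd²) · c = cd²c

Answer: cd²c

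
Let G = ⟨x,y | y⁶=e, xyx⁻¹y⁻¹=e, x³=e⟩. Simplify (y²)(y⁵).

Compute (y²) · (y⁵) by multiplying left to right and reducing via the relations at each step:
  (y²) · y⁵ = y

Answer: y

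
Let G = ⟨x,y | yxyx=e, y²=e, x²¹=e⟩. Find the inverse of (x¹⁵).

The order of (x¹⁵) is 7 (smallest k with (x¹⁵)ᵏ = e), so (x¹⁵)⁻¹ = (x¹⁵)⁶ = x⁶.
Check: (x¹⁵) · (x⁶) → (x¹⁵) · x⁶ = e, giving e as required.

Answer: x⁶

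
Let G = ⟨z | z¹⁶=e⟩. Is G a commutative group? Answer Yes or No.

G has a single generator, so G is cyclic and hence abelian.

Answer: Yes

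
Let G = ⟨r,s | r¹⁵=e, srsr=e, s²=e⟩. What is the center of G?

An element z ∈ Z(G) iff z commutes with every generator.
For example e is central: e·r = r = r·e; e·s = s = s·e.
Whereas r ∉ Z(G) since r·s = rs ≠ r¹⁴s = s·r.
Checking each of the 30 elements this way gives Z(G) = {e}, of order 1.

Answer: {e}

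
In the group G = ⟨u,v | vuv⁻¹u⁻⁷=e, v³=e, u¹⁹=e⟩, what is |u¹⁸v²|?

Compute successive powers until reaching e:
  (u¹⁸v²)¹ = u¹⁸v², (u¹⁸v²)² = u⁷v, (u¹⁸v²)³ = e.
The smallest positive k with (u¹⁸v²)ᵏ = e is 3.

Answer: 3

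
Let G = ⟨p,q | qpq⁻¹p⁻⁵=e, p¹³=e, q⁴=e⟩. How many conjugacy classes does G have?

The conjugacy classes (representative and size) are:
  [e] (size 1), [p] (size 4), [p²] (size 4), [p⁹] (size 4), [p¹²q] (size 13), [p⁴q²] (size 13), [p¹²q³] (size 13).
Class equation: 1 + 4 + 4 + 4 + 13 + 13 + 13 = 52 = |G|. So G has 7 conjugacy classes.

Answer: 7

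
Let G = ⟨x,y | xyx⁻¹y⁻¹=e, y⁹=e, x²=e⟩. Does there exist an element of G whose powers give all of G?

|G| = 18. The element xy has order 18 (its powers give 18 distinct elements), so ⟨xy⟩ = G and G is cyclic.

Answer: Yes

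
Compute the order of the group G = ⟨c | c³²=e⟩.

G is generated by a single element, so G is cyclic. The relator gives c³² = e and no smaller power is forced to be e, so the 32 powers {c, e, c², c³, c⁴, c⁵, c⁶, c⁷, c⁸, c⁹, c²², c²³, c²¹, c²⁰, c²⁴, c²⁵, c²⁶, c²⁷, c²⁸, c²⁹, c³¹, c³⁰, c¹², c¹³, c¹¹, c¹⁰, c¹⁴, c¹⁵, c¹⁶, c¹⁷, c¹⁸, c¹⁹} are distinct. Hence |G| = 32.

Answer: 32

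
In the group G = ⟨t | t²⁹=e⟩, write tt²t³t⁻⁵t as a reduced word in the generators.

Multiply left to right, reducing at each step:
  t · t² = t³
  (t³) · t³ = t⁶
  (t⁶) · t⁻⁵ = t
  t · t = t²

Answer: t²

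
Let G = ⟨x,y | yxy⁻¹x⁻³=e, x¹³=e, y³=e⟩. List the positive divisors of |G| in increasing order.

|G| = 39 = 3 · 13. By Lagrange's theorem the order of any subgroup divides 39; the divisors of 39 are 1, 3, 13, 39.

Answer: 1, 3, 13, 39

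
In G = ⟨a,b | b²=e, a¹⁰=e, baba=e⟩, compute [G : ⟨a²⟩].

First find ord(a²) by computing successive powers:
  (a²)¹ = a², (a²)² = a⁴, (a²)³ = a⁶, (a²)⁴ = a⁸, (a²)⁵ = e.
So |⟨a²⟩| = ord(a²) = 5. With |G| = 20, by Lagrange [G : ⟨a²⟩] = 20/5 = 4.

Answer: 4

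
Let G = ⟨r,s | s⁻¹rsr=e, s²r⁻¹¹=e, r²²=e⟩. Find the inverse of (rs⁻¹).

The order of (rs⁻¹) is 4 (smallest k with (rs⁻¹)ᵏ = e), so (rs⁻¹)⁻¹ = (rs⁻¹)³ = rs.
Check: (rs⁻¹) · (rs) → (rs⁻¹) · r = s⁻¹;   (s⁻¹) · s = e, giving e as required.

Answer: rs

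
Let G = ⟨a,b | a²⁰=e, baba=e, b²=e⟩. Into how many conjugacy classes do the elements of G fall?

The conjugacy classes (representative and size) are:
  [e] (size 1), [a] (size 2), [a¹⁸] (size 2), [a³] (size 2), [a⁴] (size 2), [a¹⁵] (size 2), [a¹⁴] (size 2), [a⁷] (size 2), [a¹²] (size 2), [a¹¹] (size 2), [a¹⁰] (size 1), [a¹⁸b] (size 10), [a⁵b] (size 10).
Class equation: 1 + 2 + 2 + 2 + 2 + 2 + 2 + 2 + 2 + 2 + 1 + 10 + 10 = 40 = |G|. So G has 13 conjugacy classes.

Answer: 13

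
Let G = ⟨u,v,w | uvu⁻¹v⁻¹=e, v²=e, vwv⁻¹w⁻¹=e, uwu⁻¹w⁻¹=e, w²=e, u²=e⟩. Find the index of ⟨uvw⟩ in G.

First find ord(uvw) by computing successive powers:
  (uvw)¹ = uvw, (uvw)² = e.
So |⟨uvw⟩| = ord(uvw) = 2. With |G| = 8, by Lagrange [G : ⟨uvw⟩] = 8/2 = 4.

Answer: 4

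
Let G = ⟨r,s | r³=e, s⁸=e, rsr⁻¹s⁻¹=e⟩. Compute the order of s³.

Compute successive powers until reaching e:
  (s³)¹ = s³, (s³)² = s⁶, (s³)³ = s, (s³)⁴ = s⁴, (s³)⁵ = s⁷, (s³)⁶ = s², (s³)⁷ = s⁵, (s³)⁸ = e.
The smallest positive k with (s³)ᵏ = e is 8.

Answer: 8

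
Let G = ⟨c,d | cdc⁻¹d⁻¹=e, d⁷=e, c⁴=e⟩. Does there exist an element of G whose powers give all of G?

|G| = 28. The element cd has order 28 (its powers give 28 distinct elements), so ⟨cd⟩ = G and G is cyclic.

Answer: Yes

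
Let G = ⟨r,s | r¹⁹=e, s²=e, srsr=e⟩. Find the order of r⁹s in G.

Compute successive powers until reaching e:
  (r⁹s)¹ = r⁹s, (r⁹s)² = e.
The smallest positive k with (r⁹s)ᵏ = e is 2.

Answer: 2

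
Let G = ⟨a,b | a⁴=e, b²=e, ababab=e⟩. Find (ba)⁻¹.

The order of (ba) is 3 (smallest k with (ba)ᵏ = e), so (ba)⁻¹ = (ba)² = a³b.
Check: (ba) · (a³b) → (ba) · a³ = b;   b · b = e, giving e as required.

Answer: a³b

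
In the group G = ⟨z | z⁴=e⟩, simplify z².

Compute successive powers of z, reducing at each step:
  z²: z · z = z²

Answer: z²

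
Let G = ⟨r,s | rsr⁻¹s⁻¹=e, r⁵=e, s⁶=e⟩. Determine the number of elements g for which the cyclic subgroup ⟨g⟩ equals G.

G is cyclic of order 30. An element generates G iff its order is 30, and a cyclic group of order 30 has exactly φ(30) = 8 such elements.

Answer: 8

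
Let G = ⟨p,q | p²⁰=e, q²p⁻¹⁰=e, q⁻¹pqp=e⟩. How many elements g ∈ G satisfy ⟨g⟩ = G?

⟨g⟩ = G would require ord(g) = |G| = 40, but the maximum element order in G is 20 < 40. So G is not cyclic and no single element generates it: the count is 0.

Answer: 0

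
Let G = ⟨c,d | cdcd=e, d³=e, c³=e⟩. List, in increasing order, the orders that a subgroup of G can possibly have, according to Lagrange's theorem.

|G| = 12 = 2² · 3. By Lagrange's theorem the order of any subgroup divides 12; the divisors of 12 are 1, 2, 3, 4, 6, 12.

Answer: 1, 2, 3, 4, 6, 12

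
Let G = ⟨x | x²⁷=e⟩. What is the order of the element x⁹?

Compute successive powers until reaching e:
  (x⁹)¹ = x⁹, (x⁹)² = x¹⁸, (x⁹)³ = e.
The smallest positive k with (x⁹)ᵏ = e is 3.

Answer: 3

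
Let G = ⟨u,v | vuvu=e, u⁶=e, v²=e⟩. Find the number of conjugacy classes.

The conjugacy classes (representative and size) are:
  [e] (size 1), [u⁵] (size 2), [u⁴] (size 2), [u³] (size 1), [v] (size 3), [u³v] (size 3).
Class equation: 1 + 2 + 2 + 1 + 3 + 3 = 12 = |G|. So G has 6 conjugacy classes.

Answer: 6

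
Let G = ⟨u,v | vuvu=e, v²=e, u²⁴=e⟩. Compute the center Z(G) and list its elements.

An element z ∈ Z(G) iff z commutes with every generator.
For example u¹² is central: (u¹²)·u = u¹³ = u·(u¹²); (u¹²)·v = u¹²v = v·(u¹²).
Whereas u ∉ Z(G) since u·v = uv ≠ u²³v = v·u.
Checking each of the 48 elements this way gives Z(G) = {e, u¹²}, of order 2.

Answer: {e, u¹²}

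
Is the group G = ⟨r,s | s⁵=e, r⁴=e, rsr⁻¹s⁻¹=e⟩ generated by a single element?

|G| = 20. The element rs has order 20 (its powers give 20 distinct elements), so ⟨rs⟩ = G and G is cyclic.

Answer: Yes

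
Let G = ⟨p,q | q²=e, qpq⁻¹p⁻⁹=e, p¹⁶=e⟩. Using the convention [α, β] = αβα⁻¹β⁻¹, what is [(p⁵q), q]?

[(p⁵q), q] = (p⁵q)·q·(p⁵q)⁻¹·q⁻¹.
  (p⁵q) · q = p⁵
  (p⁵) · (p³q) = p⁸q
  (p⁸q) · q = p⁸

Answer: p⁸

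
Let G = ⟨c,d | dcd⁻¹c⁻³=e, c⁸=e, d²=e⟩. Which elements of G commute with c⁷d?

⟨c⁷d⟩ ⊆ C_G(c⁷d) since powers of c⁷d commute with c⁷d; so |C_G(c⁷d)| ≥ |⟨c⁷d⟩| = 4.
By orbit–stabilizer, |C_G(c⁷d)| = |G| / |conj. class of c⁷d| = 16 / 4 = 4.
The 4 elements commuting with c⁷d are {e, c⁴, c³d, c⁷d}.

Answer: {e, c⁴, c³d, c⁷d}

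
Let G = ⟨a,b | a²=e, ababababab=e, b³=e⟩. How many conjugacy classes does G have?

The conjugacy classes (representative and size) are:
  [e] (size 1), [abab²abab²a] (size 15), [babab²a] (size 20), [ab²ab²a] (size 12), [b²abab²] (size 12).
Class equation: 1 + 15 + 20 + 12 + 12 = 60 = |G|. So G has 5 conjugacy classes.

Answer: 5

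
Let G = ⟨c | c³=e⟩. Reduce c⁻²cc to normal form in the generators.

Multiply left to right, reducing at each step:
  c · c = c²
  (c²) · c = e

Answer: e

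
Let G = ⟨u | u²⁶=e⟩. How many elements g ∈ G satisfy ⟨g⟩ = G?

G is cyclic of order 26. An element generates G iff its order is 26, and a cyclic group of order 26 has exactly φ(26) = 12 such elements.

Answer: 12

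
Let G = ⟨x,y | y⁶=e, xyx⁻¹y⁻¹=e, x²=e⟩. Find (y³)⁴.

Compute successive powers of (y³), reducing at each step:
  (y³)²: (y³) · y³ = e
  (y³)³: e · y³ = y³
  (y³)⁴: (y³) · y³ = e

Answer: e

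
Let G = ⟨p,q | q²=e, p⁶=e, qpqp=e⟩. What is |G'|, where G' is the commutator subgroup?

G' = [G, G] is generated by all commutators. The generator-pair commutators are: [p, q] = p².
The subgroup they normally generate is {e, p², p⁴}, of order 3.
Check: |G/G'| = 12/3 = 4 is the order of the abelianisation.

Answer: 3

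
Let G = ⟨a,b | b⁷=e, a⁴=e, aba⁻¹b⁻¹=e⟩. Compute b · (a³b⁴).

Compute b · (a³b⁴) by multiplying left to right and reducing via the relations at each step:
  b · a³ = a³b
  (a³b) · b⁴ = a³b⁵

Answer: a³b⁵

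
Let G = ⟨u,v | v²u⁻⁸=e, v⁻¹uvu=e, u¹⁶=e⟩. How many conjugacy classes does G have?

The conjugacy classes (representative and size) are:
  [e] (size 1), [u] (size 2), [u¹⁴] (size 2), [u³] (size 2), [u¹²] (size 2), [u⁵] (size 2), [u¹⁰] (size 2), [u⁷] (size 2), [u⁸] (size 1), [u⁶v] (size 8), [u³v⁻¹] (size 8).
Class equation: 1 + 2 + 2 + 2 + 2 + 2 + 2 + 2 + 1 + 8 + 8 = 32 = |G|. So G has 11 conjugacy classes.

Answer: 11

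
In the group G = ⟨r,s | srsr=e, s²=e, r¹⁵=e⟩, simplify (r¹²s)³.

Compute successive powers of (r¹²s), reducing at each step:
  (r¹²s)²: (r¹²s) · r¹² = s;   s · s = e
  (r¹²s)³: e · r¹² = r¹²;   (r¹²) · s = r¹²s

Answer: r¹²s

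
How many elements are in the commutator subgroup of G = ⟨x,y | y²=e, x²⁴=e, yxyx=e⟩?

G' = [G, G] is generated by all commutators. The generator-pair commutators are: [x, y] = x².
The subgroup they normally generate is {e, x², x⁴, x⁶, x⁸, x¹⁰, x¹², x¹⁴, x¹⁶, x¹⁸, x²⁰, x²²}, of order 12.
Check: |G/G'| = 48/12 = 4 is the order of the abelianisation.

Answer: 12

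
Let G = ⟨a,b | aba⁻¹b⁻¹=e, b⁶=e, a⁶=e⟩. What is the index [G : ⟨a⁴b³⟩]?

First find ord(a⁴b³) by computing successive powers:
  (a⁴b³)¹ = a⁴b³, (a⁴b³)² = a², (a⁴b³)³ = b³, (a⁴b³)⁴ = a⁴, (a⁴b³)⁵ = a²b³, (a⁴b³)⁶ = e.
So |⟨a⁴b³⟩| = ord(a⁴b³) = 6. With |G| = 36, by Lagrange [G : ⟨a⁴b³⟩] = 36/6 = 6.

Answer: 6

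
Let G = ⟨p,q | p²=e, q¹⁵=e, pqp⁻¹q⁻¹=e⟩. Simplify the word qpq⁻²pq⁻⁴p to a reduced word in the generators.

Multiply left to right, reducing at each step:
  q · p = pq
  (pq) · q⁻² = pq¹⁴
  (pq¹⁴) · p = q¹⁴
  (q¹⁴) · q⁻⁴ = q¹⁰
  (q¹⁰) · p = pq¹⁰

Answer: pq¹⁰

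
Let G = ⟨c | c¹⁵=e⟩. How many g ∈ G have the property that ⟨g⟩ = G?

G is cyclic of order 15. An element generates G iff its order is 15, and a cyclic group of order 15 has exactly φ(15) = 8 such elements.

Answer: 8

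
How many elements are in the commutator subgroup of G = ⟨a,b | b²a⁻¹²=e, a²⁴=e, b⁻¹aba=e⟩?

G' = [G, G] is generated by all commutators. The generator-pair commutators are: [a, b] = a².
The subgroup they normally generate is {e, a², a⁴, a⁶, a⁸, a¹⁰, a¹², a¹⁴, a¹⁶, a¹⁸, a²⁰, a²²}, of order 12.
Check: |G/G'| = 48/12 = 4 is the order of the abelianisation.

Answer: 12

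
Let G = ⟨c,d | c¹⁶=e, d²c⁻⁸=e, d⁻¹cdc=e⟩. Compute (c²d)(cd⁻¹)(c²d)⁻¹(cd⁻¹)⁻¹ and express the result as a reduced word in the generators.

[(c²d), (cd⁻¹)] = (c²d)·(cd⁻¹)·(c²d)⁻¹·(cd⁻¹)⁻¹.
  (c²d) · (cd⁻¹) = c
  c · (c²d⁻¹) = c³d⁻¹
  (c³d⁻¹) · (cd) = c²

Answer: c²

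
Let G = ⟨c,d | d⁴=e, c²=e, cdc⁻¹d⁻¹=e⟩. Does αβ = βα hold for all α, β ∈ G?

Each pair of generators commutes: c·d = cd = d·c. Since the generators pairwise commute, every element of G commutes with every other, so G is abelian.

Answer: Yes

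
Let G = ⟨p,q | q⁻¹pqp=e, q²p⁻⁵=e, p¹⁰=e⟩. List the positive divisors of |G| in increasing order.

|G| = 20 = 2² · 5. By Lagrange's theorem the order of any subgroup divides 20; the divisors of 20 are 1, 2, 4, 5, 10, 20.

Answer: 1, 2, 4, 5, 10, 20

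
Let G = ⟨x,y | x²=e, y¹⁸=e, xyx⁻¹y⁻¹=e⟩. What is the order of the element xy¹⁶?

Compute successive powers until reaching e:
  (xy¹⁶)¹ = xy¹⁶, (xy¹⁶)² = y¹⁴, (xy¹⁶)³ = xy¹², (xy¹⁶)⁴ = y¹⁰, (xy¹⁶)⁵ = xy⁸, (xy¹⁶)⁶ = y⁶, (xy¹⁶)⁷ = xy⁴, (xy¹⁶)⁸ = y², (xy¹⁶)⁹ = x, (xy¹⁶)¹⁰ = y¹⁶, (xy¹⁶)¹¹ = xy¹⁴, (xy¹⁶)¹² = y¹², (xy¹⁶)¹³ = xy¹⁰, (xy¹⁶)¹⁴ = y⁸, (xy¹⁶)¹⁵ = xy⁶, (xy¹⁶)¹⁶ = y⁴, (xy¹⁶)¹⁷ = xy², (xy¹⁶)¹⁸ = e.
The smallest positive k with (xy¹⁶)ᵏ = e is 18.

Answer: 18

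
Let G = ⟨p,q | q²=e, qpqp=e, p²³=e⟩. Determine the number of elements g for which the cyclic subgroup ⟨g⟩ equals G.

⟨g⟩ = G would require ord(g) = |G| = 46, but the maximum element order in G is 23 < 46. So G is not cyclic and no single element generates it: the count is 0.

Answer: 0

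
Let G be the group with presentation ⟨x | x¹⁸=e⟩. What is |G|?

G is generated by a single element, so G is cyclic. The relator gives x¹⁸ = e and no smaller power is forced to be e, so the 18 powers {e, x, x², x³, x⁴, x⁵, x⁶, x⁷, x⁸, x⁹, x¹², x¹³, x¹¹, x¹⁰, x¹⁴, x¹⁵, x¹⁶, x¹⁷} are distinct. Hence |G| = 18.

Answer: 18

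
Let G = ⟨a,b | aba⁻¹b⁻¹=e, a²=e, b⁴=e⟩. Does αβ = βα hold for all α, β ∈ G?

Each pair of generators commutes: a·b = ab = b·a. Since the generators pairwise commute, every element of G commutes with every other, so G is abelian.

Answer: Yes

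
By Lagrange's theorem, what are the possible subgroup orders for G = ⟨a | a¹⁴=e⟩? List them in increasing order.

|G| = 14 = 2 · 7. By Lagrange's theorem the order of any subgroup divides 14; the divisors of 14 are 1, 2, 7, 14.

Answer: 1, 2, 7, 14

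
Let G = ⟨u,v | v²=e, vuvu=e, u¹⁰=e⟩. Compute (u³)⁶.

Compute successive powers of (u³), reducing at each step:
  (u³)²: (u³) · u³ = u⁶
  (u³)³: (u⁶) · u³ = u⁹
  (u³)⁴: (u⁹) · u³ = u²
  (u³)⁵: (u²) · u³ = u⁵
  (u³)⁶: (u⁵) · u³ = u⁸

Answer: u⁸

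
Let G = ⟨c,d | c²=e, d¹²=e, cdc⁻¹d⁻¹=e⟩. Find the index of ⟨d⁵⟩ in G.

First find ord(d⁵) by computing successive powers:
  (d⁵)¹ = d⁵, (d⁵)² = d¹⁰, (d⁵)³ = d³, (d⁵)⁴ = d⁸, (d⁵)⁵ = d, (d⁵)⁶ = d⁶, (d⁵)⁷ = d¹¹, (d⁵)⁸ = d⁴, (d⁵)⁹ = d⁹, (d⁵)¹⁰ = d², (d⁵)¹¹ = d⁷, (d⁵)¹² = e.
So |⟨d⁵⟩| = ord(d⁵) = 12. With |G| = 24, by Lagrange [G : ⟨d⁵⟩] = 24/12 = 2.

Answer: 2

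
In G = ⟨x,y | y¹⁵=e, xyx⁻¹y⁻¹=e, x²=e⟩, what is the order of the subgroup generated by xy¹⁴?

|⟨xy¹⁴⟩| equals the order of xy¹⁴. Compute successive powers until reaching e:
  (xy¹⁴)¹ = xy¹⁴, (xy¹⁴)² = y¹³, (xy¹⁴)³ = xy¹², (xy¹⁴)⁴ = y¹¹, (xy¹⁴)⁵ = xy¹⁰, (xy¹⁴)⁶ = y⁹, (xy¹⁴)⁷ = xy⁸, (xy¹⁴)⁸ = y⁷, (xy¹⁴)⁹ = xy⁶, (xy¹⁴)¹⁰ = y⁵, (xy¹⁴)¹¹ = xy⁴, (xy¹⁴)¹² = y³, (xy¹⁴)¹³ = xy², (xy¹⁴)¹⁴ = y, (xy¹⁴)¹⁵ = x, (xy¹⁴)¹⁶ = y¹⁴, (xy¹⁴)¹⁷ = xy¹³, (xy¹⁴)¹⁸ = y¹², (xy¹⁴)¹⁹ = xy¹¹, (xy¹⁴)²⁰ = y¹⁰, (xy¹⁴)²¹ = xy⁹, (xy¹⁴)²² = y⁸, (xy¹⁴)²³ = xy⁷, (xy¹⁴)²⁴ = y⁶, (xy¹⁴)²⁵ = xy⁵, (xy¹⁴)²⁶ = y⁴, (xy¹⁴)²⁷ = xy³, (xy¹⁴)²⁸ = y², (xy¹⁴)²⁹ = xy, (xy¹⁴)³⁰ = e.
The smallest positive k with (xy¹⁴)ᵏ = e is 30, so |⟨xy¹⁴⟩| = 30.

Answer: 30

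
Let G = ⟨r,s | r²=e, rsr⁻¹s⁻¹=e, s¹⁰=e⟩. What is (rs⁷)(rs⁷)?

Compute (rs⁷) · (rs⁷) by multiplying left to right and reducing via the relations at each step:
  (rs⁷) · r = s⁷
  (s⁷) · s⁷ = s⁴

Answer: s⁴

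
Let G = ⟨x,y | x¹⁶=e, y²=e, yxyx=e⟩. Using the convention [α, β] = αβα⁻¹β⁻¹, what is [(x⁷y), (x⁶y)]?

[(x⁷y), (x⁶y)] = (x⁷y)·(x⁶y)·(x⁷y)⁻¹·(x⁶y)⁻¹.
  (x⁷y) · (x⁶y) = x
  x · (x⁷y) = x⁸y
  (x⁸y) · (x⁶y) = x²

Answer: x²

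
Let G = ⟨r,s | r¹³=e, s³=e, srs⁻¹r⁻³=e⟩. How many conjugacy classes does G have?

The conjugacy classes (representative and size) are:
  [e] (size 1), [r] (size 3), [r⁵] (size 3), [r¹⁰] (size 3), [r⁸] (size 3), [r¹⁰s] (size 13), [r⁷s²] (size 13).
Class equation: 1 + 3 + 3 + 3 + 3 + 13 + 13 = 39 = |G|. So G has 7 conjugacy classes.

Answer: 7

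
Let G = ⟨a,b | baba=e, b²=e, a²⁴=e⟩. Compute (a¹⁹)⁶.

Compute successive powers of (a¹⁹), reducing at each step:
  (a¹⁹)²: (a¹⁹) · a¹⁹ = a¹⁴
  (a¹⁹)³: (a¹⁴) · a¹⁹ = a⁹
  (a¹⁹)⁴: (a⁹) · a¹⁹ = a⁴
  (a¹⁹)⁵: (a⁴) · a¹⁹ = a²³
  (a¹⁹)⁶: (a²³) · a¹⁹ = a¹⁸

Answer: a¹⁸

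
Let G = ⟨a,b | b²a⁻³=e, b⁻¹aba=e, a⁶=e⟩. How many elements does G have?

Enumerate words in the generators, reducing via the relations: the distinct elements are
  {a, b, e, ab, a², a³, a⁴, a⁵, a²b, b⁻¹, ab⁻¹, a²b⁻¹}.
No further products give new elements, so |G| = 12.

Answer: 12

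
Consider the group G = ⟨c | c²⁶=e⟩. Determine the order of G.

G is generated by a single element, so G is cyclic. The relator gives c²⁶ = e and no smaller power is forced to be e, so the 26 powers {c, e, c², c³, c⁴, c⁵, c⁶, c⁷, c⁸, c⁹, c²², c²³, c²¹, c²⁰, c²⁴, c²⁵, c¹², c¹³, c¹¹, c¹⁰, c¹⁴, c¹⁵, c¹⁶, c¹⁷, c¹⁸, c¹⁹} are distinct. Hence |G| = 26.

Answer: 26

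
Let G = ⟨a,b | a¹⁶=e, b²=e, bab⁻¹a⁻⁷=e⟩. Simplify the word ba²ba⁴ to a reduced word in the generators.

Multiply left to right, reducing at each step:
  b · a² = a¹⁴b
  (a¹⁴b) · b = a¹⁴
  (a¹⁴) · a⁴ = a²

Answer: a²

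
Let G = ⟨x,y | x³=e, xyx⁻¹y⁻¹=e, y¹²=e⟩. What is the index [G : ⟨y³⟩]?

First find ord(y³) by computing successive powers:
  (y³)¹ = y³, (y³)² = y⁶, (y³)³ = y⁹, (y³)⁴ = e.
So |⟨y³⟩| = ord(y³) = 4. With |G| = 36, by Lagrange [G : ⟨y³⟩] = 36/4 = 9.

Answer: 9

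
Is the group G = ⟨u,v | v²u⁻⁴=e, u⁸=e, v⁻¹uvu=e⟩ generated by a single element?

Every cyclic group is abelian. But u·v = uv while v·u = u³v⁻¹, so u·v ≠ v·u and G is not abelian. Hence G is not cyclic.

Answer: No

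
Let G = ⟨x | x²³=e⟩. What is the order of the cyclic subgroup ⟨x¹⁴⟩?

|⟨x¹⁴⟩| equals the order of x¹⁴. Compute successive powers until reaching e:
  (x¹⁴)¹ = x¹⁴, (x¹⁴)² = x⁵, (x¹⁴)³ = x¹⁹, (x¹⁴)⁴ = x¹⁰, (x¹⁴)⁵ = x, (x¹⁴)⁶ = x¹⁵, (x¹⁴)⁷ = x⁶, (x¹⁴)⁸ = x²⁰, (x¹⁴)⁹ = x¹¹, (x¹⁴)¹⁰ = x², (x¹⁴)¹¹ = x¹⁶, (x¹⁴)¹² = x⁷, (x¹⁴)¹³ = x²¹, (x¹⁴)¹⁴ = x¹², (x¹⁴)¹⁵ = x³, (x¹⁴)¹⁶ = x¹⁷, (x¹⁴)¹⁷ = x⁸, (x¹⁴)¹⁸ = x²², (x¹⁴)¹⁹ = x¹³, (x¹⁴)²⁰ = x⁴, (x¹⁴)²¹ = x¹⁸, (x¹⁴)²² = x⁹, (x¹⁴)²³ = e.
The smallest positive k with (x¹⁴)ᵏ = e is 23, so |⟨x¹⁴⟩| = 23.

Answer: 23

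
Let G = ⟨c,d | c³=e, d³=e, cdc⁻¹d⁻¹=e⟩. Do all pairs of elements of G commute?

Each pair of generators commutes: c·d = cd = d·c. Since the generators pairwise commute, every element of G commutes with every other, so G is abelian.

Answer: Yes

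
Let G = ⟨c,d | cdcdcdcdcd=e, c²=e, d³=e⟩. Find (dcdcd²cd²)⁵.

Compute successive powers of (dcdcd²cd²), reducing at each step:
  (dcdcd²cd²)²: (dcdcd²cd²) · d = dcdcd²c;   (dcdcd²c) · c = dcdcd²;   (dcdcd²) · d = dcdc;   (dcdc) · c = dcd;   (dcd) · d² = dc;   (dc) · c = d;   d · d² = e
  (dcdcd²cd²)³: e · d = d;   d · c = dc;   (dc) · d = dcd;   (dcd) · c = dcdc;   (dcdc) · d² = dcdcd²;   (dcdcd²) · c = dcdcd²c;   (dcdcd²c) · d² = dcdcd²cd²
  (dcdcd²cd²)⁴: (dcdcd²cd²) · d = dcdcd²c;   (dcdcd²c) · c = dcdcd²;   (dcdcd²) · d = dcdc;   (dcdc) · c = dcd;   (dcd) · d² = dc;   (dc) · c = d;   d · d² = e
  (dcdcd²cd²)⁵: e · d = d;   d · c = dc;   (dc) · d = dcd;   (dcd) · c = dcdc;   (dcdc) · d² = dcdcd²;   (dcdcd²) · c = dcdcd²c;   (dcdcd²c) · d² = dcdcd²cd²

Answer: dcdcd²cd²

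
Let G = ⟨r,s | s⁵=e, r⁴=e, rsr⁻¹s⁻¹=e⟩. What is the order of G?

Enumerate words in the generators, reducing via the relations: the distinct elements are
  {e, r, s, rs, r², r³, s², s³, s⁴, rs², rs³, rs⁴, r²s, r³s, r²s², r²s³, r²s⁴, r³s², r³s³, r³s⁴}.
No further products give new elements, so |G| = 20.

Answer: 20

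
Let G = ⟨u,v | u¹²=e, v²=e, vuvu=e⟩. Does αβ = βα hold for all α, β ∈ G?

u·v = uv but v·u = u¹¹v, so u·v ≠ v·u and G is not abelian.

Answer: No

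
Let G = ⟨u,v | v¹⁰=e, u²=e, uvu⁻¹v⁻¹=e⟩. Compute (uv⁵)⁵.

Compute successive powers of (uv⁵), reducing at each step:
  (uv⁵)²: (uv⁵) · u = v⁵;   (v⁵) · v⁵ = e
  (uv⁵)³: e · u = u;   u · v⁵ = uv⁵
  (uv⁵)⁴: (uv⁵) · u = v⁵;   (v⁵) · v⁵ = e
  (uv⁵)⁵: e · u = u;   u · v⁵ = uv⁵

Answer: uv⁵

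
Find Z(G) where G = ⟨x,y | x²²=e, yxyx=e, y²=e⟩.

An element z ∈ Z(G) iff z commutes with every generator.
For example x¹¹ is central: (x¹¹)·x = x¹² = x·(x¹¹); (x¹¹)·y = x¹¹y = y·(x¹¹).
Whereas x ∉ Z(G) since x·y = xy ≠ x²¹y = y·x.
Checking each of the 44 elements this way gives Z(G) = {e, x¹¹}, of order 2.

Answer: {e, x¹¹}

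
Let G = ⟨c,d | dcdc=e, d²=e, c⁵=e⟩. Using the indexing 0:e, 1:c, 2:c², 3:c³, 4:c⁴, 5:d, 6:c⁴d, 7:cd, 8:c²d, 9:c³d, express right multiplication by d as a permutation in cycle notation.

(0 5)(1 7)(2 8)(3 9)(4 6)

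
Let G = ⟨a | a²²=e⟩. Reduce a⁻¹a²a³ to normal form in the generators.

Multiply left to right, reducing at each step:
  (a²¹) · a² = a
  a · a³ = a⁴

Answer: a⁴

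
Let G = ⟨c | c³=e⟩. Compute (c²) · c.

Compute (c²) · c by multiplying left to right and reducing via the relations at each step:
  (c²) · c = e

Answer: e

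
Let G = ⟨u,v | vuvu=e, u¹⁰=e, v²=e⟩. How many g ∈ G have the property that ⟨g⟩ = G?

⟨g⟩ = G would require ord(g) = |G| = 20, but the maximum element order in G is 10 < 20. So G is not cyclic and no single element generates it: the count is 0.

Answer: 0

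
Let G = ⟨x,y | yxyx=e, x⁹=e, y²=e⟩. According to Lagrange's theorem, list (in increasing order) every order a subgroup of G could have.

|G| = 18 = 2 · 3². By Lagrange's theorem the order of any subgroup divides 18; the divisors of 18 are 1, 2, 3, 6, 9, 18.

Answer: 1, 2, 3, 6, 9, 18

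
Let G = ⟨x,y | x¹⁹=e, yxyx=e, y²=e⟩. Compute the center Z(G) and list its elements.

An element z ∈ Z(G) iff z commutes with every generator.
For example e is central: e·x = x = x·e; e·y = y = y·e.
Whereas x ∉ Z(G) since x·y = xy ≠ x¹⁸y = y·x.
Checking each of the 38 elements this way gives Z(G) = {e}, of order 1.

Answer: {e}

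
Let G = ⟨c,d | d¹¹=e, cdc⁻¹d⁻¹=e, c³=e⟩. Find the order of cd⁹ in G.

Compute successive powers until reaching e:
  (cd⁹)¹ = cd⁹, (cd⁹)² = c²d⁷, (cd⁹)³ = d⁵, (cd⁹)⁴ = cd³, (cd⁹)⁵ = c²d, (cd⁹)⁶ = d¹⁰, (cd⁹)⁷ = cd⁸, (cd⁹)⁸ = c²d⁶, (cd⁹)⁹ = d⁴, (cd⁹)¹⁰ = cd², (cd⁹)¹¹ = c², (cd⁹)¹² = d⁹, (cd⁹)¹³ = cd⁷, (cd⁹)¹⁴ = c²d⁵, (cd⁹)¹⁵ = d³, (cd⁹)¹⁶ = cd, (cd⁹)¹⁷ = c²d¹⁰, (cd⁹)¹⁸ = d⁸, (cd⁹)¹⁹ = cd⁶, (cd⁹)²⁰ = c²d⁴, (cd⁹)²¹ = d², (cd⁹)²² = c, (cd⁹)²³ = c²d⁹, (cd⁹)²⁴ = d⁷, (cd⁹)²⁵ = cd⁵, (cd⁹)²⁶ = c²d³, (cd⁹)²⁷ = d, (cd⁹)²⁸ = cd¹⁰, (cd⁹)²⁹ = c²d⁸, (cd⁹)³⁰ = d⁶, (cd⁹)³¹ = cd⁴, (cd⁹)³² = c²d², (cd⁹)³³ = e.
The smallest positive k with (cd⁹)ᵏ = e is 33.

Answer: 33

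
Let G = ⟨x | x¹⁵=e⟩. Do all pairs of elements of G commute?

G has a single generator, so G is cyclic and hence abelian.

Answer: Yes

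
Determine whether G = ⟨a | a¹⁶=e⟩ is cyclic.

|G| = 16. The element a has order 16 (its powers give 16 distinct elements), so ⟨a⟩ = G and G is cyclic.

Answer: Yes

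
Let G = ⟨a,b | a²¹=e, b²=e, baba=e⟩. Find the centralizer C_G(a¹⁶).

⟨a¹⁶⟩ ⊆ C_G(a¹⁶) since powers of a¹⁶ commute with a¹⁶; so |C_G(a¹⁶)| ≥ |⟨a¹⁶⟩| = 21.
By orbit–stabilizer, |C_G(a¹⁶)| = |G| / |conj. class of a¹⁶| = 42 / 2 = 21.
The 21 elements commuting with a¹⁶ are {e, a, a², a³, a⁴, a⁵, a⁶, a⁷, a⁸, a⁹, a¹⁰, a¹¹, a¹², a¹³, a¹⁴, a¹⁵, a¹⁶, a¹⁷, a¹⁸, a¹⁹, a²⁰}.

Answer: {e, a, a², a³, a⁴, a⁵, a⁶, a⁷, a⁸, a⁹, a¹⁰, a¹¹, a¹², a¹³, a¹⁴, a¹⁵, a¹⁶, a¹⁷, a¹⁸, a¹⁹, a²⁰}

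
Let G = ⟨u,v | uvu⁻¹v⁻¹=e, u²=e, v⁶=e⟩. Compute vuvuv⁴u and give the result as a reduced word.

Multiply left to right, reducing at each step:
  v · u = uv
  (uv) · v = uv²
  (uv²) · u = v²
  (v²) · v⁴ = e
  e · u = u

Answer: u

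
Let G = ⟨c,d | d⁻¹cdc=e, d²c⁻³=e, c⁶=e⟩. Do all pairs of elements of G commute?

c·d = cd but d·c = c²d⁻¹, so c·d ≠ d·c and G is not abelian.

Answer: No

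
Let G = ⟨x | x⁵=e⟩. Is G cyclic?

|G| = 5. The element x has order 5 (its powers give 5 distinct elements), so ⟨x⟩ = G and G is cyclic.

Answer: Yes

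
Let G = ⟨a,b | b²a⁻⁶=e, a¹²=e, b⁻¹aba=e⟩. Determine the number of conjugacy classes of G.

The conjugacy classes (representative and size) are:
  [e] (size 1), [a¹¹] (size 2), [a²] (size 2), [a⁹] (size 2), [a⁴] (size 2), [a⁵] (size 2), [a⁶] (size 1), [a²b] (size 6), [ab] (size 6).
Class equation: 1 + 2 + 2 + 2 + 2 + 2 + 1 + 6 + 6 = 24 = |G|. So G has 9 conjugacy classes.

Answer: 9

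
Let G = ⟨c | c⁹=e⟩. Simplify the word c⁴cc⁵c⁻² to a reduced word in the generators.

Multiply left to right, reducing at each step:
  (c⁴) · c = c⁵
  (c⁵) · c⁵ = c
  c · c⁻² = c⁸

Answer: c⁸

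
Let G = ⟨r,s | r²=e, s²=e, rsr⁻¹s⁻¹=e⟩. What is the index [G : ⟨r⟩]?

First find ord(r) by computing successive powers:
  r¹ = r, r² = e.
So |⟨r⟩| = ord(r) = 2. With |G| = 4, by Lagrange [G : ⟨r⟩] = 4/2 = 2.

Answer: 2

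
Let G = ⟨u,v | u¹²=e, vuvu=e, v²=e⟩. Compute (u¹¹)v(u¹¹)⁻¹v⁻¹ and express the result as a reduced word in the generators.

[(u¹¹), v] = (u¹¹)·v·(u¹¹)⁻¹·v⁻¹.
  (u¹¹) · v = u¹¹v
  (u¹¹v) · u = u¹⁰v
  (u¹⁰v) · v = u¹⁰

Answer: u¹⁰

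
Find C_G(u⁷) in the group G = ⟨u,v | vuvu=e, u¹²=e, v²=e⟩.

⟨u⁷⟩ ⊆ C_G(u⁷) since powers of u⁷ commute with u⁷; so |C_G(u⁷)| ≥ |⟨u⁷⟩| = 12.
By orbit–stabilizer, |C_G(u⁷)| = |G| / |conj. class of u⁷| = 24 / 2 = 12.
The 12 elements commuting with u⁷ are {e, u, u², u³, u⁴, u⁵, u⁶, u⁷, u⁸, u⁹, u¹⁰, u¹¹}.

Answer: {e, u, u², u³, u⁴, u⁵, u⁶, u⁷, u⁸, u⁹, u¹⁰, u¹¹}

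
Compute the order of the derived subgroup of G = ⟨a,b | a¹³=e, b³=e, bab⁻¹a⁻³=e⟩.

G' = [G, G] is generated by all commutators. The generator-pair commutators are: [a, b] = a¹¹.
The subgroup they normally generate is {e, a, a², a³, a⁴, a⁵, a⁶, a⁷, a⁸, a⁹, a¹⁰, a¹¹, a¹²}, of order 13.
Check: |G/G'| = 39/13 = 3 is the order of the abelianisation.

Answer: 13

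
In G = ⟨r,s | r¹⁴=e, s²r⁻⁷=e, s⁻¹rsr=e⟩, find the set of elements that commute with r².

⟨r²⟩ ⊆ C_G(r²) since powers of r² commute with r²; so |C_G(r²)| ≥ |⟨r²⟩| = 7.
By orbit–stabilizer, |C_G(r²)| = |G| / |conj. class of r²| = 28 / 2 = 14.
The 14 elements commuting with r² are {e, r, r², r³, r⁴, r⁵, r⁶, r⁷, r⁸, r⁹, r¹⁰, r¹¹, r¹², r¹³}.

Answer: {e, r, r², r³, r⁴, r⁵, r⁶, r⁷, r⁸, r⁹, r¹⁰, r¹¹, r¹², r¹³}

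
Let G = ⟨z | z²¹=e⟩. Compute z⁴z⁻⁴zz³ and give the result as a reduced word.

Multiply left to right, reducing at each step:
  (z⁴) · z⁻⁴ = e
  e · z = z
  z · z³ = z⁴

Answer: z⁴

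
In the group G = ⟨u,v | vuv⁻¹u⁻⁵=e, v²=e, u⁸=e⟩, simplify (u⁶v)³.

Compute successive powers of (u⁶v), reducing at each step:
  (u⁶v)²: (u⁶v) · u⁶ = u⁴v;   (u⁴v) · v = u⁴
  (u⁶v)³: (u⁴) · u⁶ = u²;   (u²) · v = u²v

Answer: u²v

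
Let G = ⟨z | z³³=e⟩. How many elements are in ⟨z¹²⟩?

|⟨z¹²⟩| equals the order of z¹². Compute successive powers until reaching e:
  (z¹²)¹ = z¹², (z¹²)² = z²⁴, (z¹²)³ = z³, (z¹²)⁴ = z¹⁵, (z¹²)⁵ = z²⁷, (z¹²)⁶ = z⁶, (z¹²)⁷ = z¹⁸, (z¹²)⁸ = z³⁰, (z¹²)⁹ = z⁹, (z¹²)¹⁰ = z²¹, (z¹²)¹¹ = e.
The smallest positive k with (z¹²)ᵏ = e is 11, so |⟨z¹²⟩| = 11.

Answer: 11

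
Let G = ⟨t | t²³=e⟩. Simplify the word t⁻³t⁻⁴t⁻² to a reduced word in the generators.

Multiply left to right, reducing at each step:
  (t²⁰) · t⁻⁴ = t¹⁶
  (t¹⁶) · t⁻² = t¹⁴

Answer: t¹⁴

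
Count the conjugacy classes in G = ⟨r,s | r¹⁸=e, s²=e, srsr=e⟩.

The conjugacy classes (representative and size) are:
  [e] (size 1), [r] (size 2), [r²] (size 2), [r³] (size 2), [r¹⁴] (size 2), [r⁵] (size 2), [r¹²] (size 2), [r⁷] (size 2), [r¹⁰] (size 2), [r⁹] (size 1), [r¹⁰s] (size 9), [rs] (size 9).
Class equation: 1 + 2 + 2 + 2 + 2 + 2 + 2 + 2 + 2 + 1 + 9 + 9 = 36 = |G|. So G has 12 conjugacy classes.

Answer: 12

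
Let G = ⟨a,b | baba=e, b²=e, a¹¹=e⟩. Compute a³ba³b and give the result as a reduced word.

Multiply left to right, reducing at each step:
  (a³) · b = a³b
  (a³b) · a³ = b
  b · b = e

Answer: e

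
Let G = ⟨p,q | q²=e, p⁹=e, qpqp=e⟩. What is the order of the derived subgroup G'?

G' = [G, G] is generated by all commutators. The generator-pair commutators are: [p, q] = p².
The subgroup they normally generate is {e, p, p², p³, p⁴, p⁵, p⁶, p⁷, p⁸}, of order 9.
Check: |G/G'| = 18/9 = 2 is the order of the abelianisation.

Answer: 9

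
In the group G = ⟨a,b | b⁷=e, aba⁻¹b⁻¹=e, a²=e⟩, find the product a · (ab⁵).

Compute a · (ab⁵) by multiplying left to right and reducing via the relations at each step:
  a · a = e
  e · b⁵ = b⁵

Answer: b⁵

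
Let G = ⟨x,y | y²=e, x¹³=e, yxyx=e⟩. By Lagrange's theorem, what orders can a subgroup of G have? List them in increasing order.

|G| = 26 = 2 · 13. By Lagrange's theorem the order of any subgroup divides 26; the divisors of 26 are 1, 2, 13, 26.

Answer: 1, 2, 13, 26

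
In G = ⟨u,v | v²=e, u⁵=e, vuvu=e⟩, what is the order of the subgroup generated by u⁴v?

|⟨u⁴v⟩| equals the order of u⁴v. Compute successive powers until reaching e:
  (u⁴v)¹ = u⁴v, (u⁴v)² = e.
The smallest positive k with (u⁴v)ᵏ = e is 2, so |⟨u⁴v⟩| = 2.

Answer: 2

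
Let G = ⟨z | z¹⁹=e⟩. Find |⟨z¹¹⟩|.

|⟨z¹¹⟩| equals the order of z¹¹. Compute successive powers until reaching e:
  (z¹¹)¹ = z¹¹, (z¹¹)² = z³, (z¹¹)³ = z¹⁴, (z¹¹)⁴ = z⁶, (z¹¹)⁵ = z¹⁷, (z¹¹)⁶ = z⁹, (z¹¹)⁷ = z, (z¹¹)⁸ = z¹², (z¹¹)⁹ = z⁴, (z¹¹)¹⁰ = z¹⁵, (z¹¹)¹¹ = z⁷, (z¹¹)¹² = z¹⁸, (z¹¹)¹³ = z¹⁰, (z¹¹)¹⁴ = z², (z¹¹)¹⁵ = z¹³, (z¹¹)¹⁶ = z⁵, (z¹¹)¹⁷ = z¹⁶, (z¹¹)¹⁸ = z⁸, (z¹¹)¹⁹ = e.
The smallest positive k with (z¹¹)ᵏ = e is 19, so |⟨z¹¹⟩| = 19.

Answer: 19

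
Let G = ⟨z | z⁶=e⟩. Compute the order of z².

Compute successive powers until reaching e:
  (z²)¹ = z², (z²)² = z⁴, (z²)³ = e.
The smallest positive k with (z²)ᵏ = e is 3.

Answer: 3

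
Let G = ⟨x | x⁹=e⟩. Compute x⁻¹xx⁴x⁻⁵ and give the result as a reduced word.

Multiply left to right, reducing at each step:
  (x⁸) · x = e
  e · x⁴ = x⁴
  (x⁴) · x⁻⁵ = x⁸

Answer: x⁸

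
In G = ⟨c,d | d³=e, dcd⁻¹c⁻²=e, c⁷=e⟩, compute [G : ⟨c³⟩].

First find ord(c³) by computing successive powers:
  (c³)¹ = c³, (c³)² = c⁶, (c³)³ = c², (c³)⁴ = c⁵, (c³)⁵ = c, (c³)⁶ = c⁴, (c³)⁷ = e.
So |⟨c³⟩| = ord(c³) = 7. With |G| = 21, by Lagrange [G : ⟨c³⟩] = 21/7 = 3.

Answer: 3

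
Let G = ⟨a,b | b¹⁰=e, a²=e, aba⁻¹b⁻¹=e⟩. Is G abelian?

Each pair of generators commutes: a·b = ab = b·a. Since the generators pairwise commute, every element of G commutes with every other, so G is abelian.

Answer: Yes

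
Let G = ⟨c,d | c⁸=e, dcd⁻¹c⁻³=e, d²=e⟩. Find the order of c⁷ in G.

Compute successive powers until reaching e:
  (c⁷)¹ = c⁷, (c⁷)² = c⁶, (c⁷)³ = c⁵, (c⁷)⁴ = c⁴, (c⁷)⁵ = c³, (c⁷)⁶ = c², (c⁷)⁷ = c, (c⁷)⁸ = e.
The smallest positive k with (c⁷)ᵏ = e is 8.

Answer: 8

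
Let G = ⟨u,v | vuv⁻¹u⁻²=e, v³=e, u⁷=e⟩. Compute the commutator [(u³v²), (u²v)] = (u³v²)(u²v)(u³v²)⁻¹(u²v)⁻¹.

[(u³v²), (u²v)] = (u³v²)·(u²v)·(u³v²)⁻¹·(u²v)⁻¹.
  (u³v²) · (u²v) = u⁴
  (u⁴) · (uv) = u⁵v
  (u⁵v) · (u⁶v²) = u³

Answer: u³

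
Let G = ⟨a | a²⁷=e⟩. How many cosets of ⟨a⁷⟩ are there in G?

First find ord(a⁷) by computing successive powers:
  (a⁷)¹ = a⁷, (a⁷)² = a¹⁴, (a⁷)³ = a²¹, (a⁷)⁴ = a, (a⁷)⁵ = a⁸, (a⁷)⁶ = a¹⁵, (a⁷)⁷ = a²², (a⁷)⁸ = a², (a⁷)⁹ = a⁹, (a⁷)¹⁰ = a¹⁶, (a⁷)¹¹ = a²³, (a⁷)¹² = a³, (a⁷)¹³ = a¹⁰, (a⁷)¹⁴ = a¹⁷, (a⁷)¹⁵ = a²⁴, (a⁷)¹⁶ = a⁴, (a⁷)¹⁷ = a¹¹, (a⁷)¹⁸ = a¹⁸, (a⁷)¹⁹ = a²⁵, (a⁷)²⁰ = a⁵, (a⁷)²¹ = a¹², (a⁷)²² = a¹⁹, (a⁷)²³ = a²⁶, (a⁷)²⁴ = a⁶, (a⁷)²⁵ = a¹³, (a⁷)²⁶ = a²⁰, (a⁷)²⁷ = e.
So |⟨a⁷⟩| = ord(a⁷) = 27. With |G| = 27, by Lagrange [G : ⟨a⁷⟩] = 27/27 = 1.

Answer: 1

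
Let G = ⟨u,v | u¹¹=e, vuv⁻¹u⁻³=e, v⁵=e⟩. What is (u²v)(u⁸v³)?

Compute (u²v) · (u⁸v³) by multiplying left to right and reducing via the relations at each step:
  (u²v) · u⁸ = u⁴v
  (u⁴v) · v³ = u⁴v⁴

Answer: u⁴v⁴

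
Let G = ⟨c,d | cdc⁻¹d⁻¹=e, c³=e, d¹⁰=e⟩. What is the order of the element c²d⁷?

Compute successive powers until reaching e:
  (c²d⁷)¹ = c²d⁷, (c²d⁷)² = cd⁴, (c²d⁷)³ = d, (c²d⁷)⁴ = c²d⁸, (c²d⁷)⁵ = cd⁵, (c²d⁷)⁶ = d², (c²d⁷)⁷ = c²d⁹, (c²d⁷)⁸ = cd⁶, (c²d⁷)⁹ = d³, (c²d⁷)¹⁰ = c², (c²d⁷)¹¹ = cd⁷, (c²d⁷)¹² = d⁴, (c²d⁷)¹³ = c²d, (c²d⁷)¹⁴ = cd⁸, (c²d⁷)¹⁵ = d⁵, (c²d⁷)¹⁶ = c²d², (c²d⁷)¹⁷ = cd⁹, (c²d⁷)¹⁸ = d⁶, (c²d⁷)¹⁹ = c²d³, (c²d⁷)²⁰ = c, (c²d⁷)²¹ = d⁷, (c²d⁷)²² = c²d⁴, (c²d⁷)²³ = cd, (c²d⁷)²⁴ = d⁸, (c²d⁷)²⁵ = c²d⁵, (c²d⁷)²⁶ = cd², (c²d⁷)²⁷ = d⁹, (c²d⁷)²⁸ = c²d⁶, (c²d⁷)²⁹ = cd³, (c²d⁷)³⁰ = e.
The smallest positive k with (c²d⁷)ᵏ = e is 30.

Answer: 30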